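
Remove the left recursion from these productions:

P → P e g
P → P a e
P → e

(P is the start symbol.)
P → e P'
P' → e g P'
P' → a e P'
P' → ε

P is directly left-recursive. The standard transformation for
  A → A α₁ | ... | A α_m | β₁ | ... | β_n
is
  A  → β₁ A' | ... | β_n A'
  A' → α₁ A' | ... | α_m A' | ε

P → e becomes P → e P'
P → P e g becomes P' → e g P'
P → P a e becomes P' → a e P'
Add P' → ε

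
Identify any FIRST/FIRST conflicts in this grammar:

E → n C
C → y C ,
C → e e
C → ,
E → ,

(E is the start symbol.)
A FIRST/FIRST conflict occurs when two productions N → α and N → β for the same non-terminal have FIRST(α) ∩ FIRST(β) ≠ ∅ (with ε ∈ FIRST of a nullable right-hand side, so two nullable alternatives also conflict).

Productions for E:
  E → n C: FIRST = { 'n' }
  E → ,: FIRST = { ',' }
Productions for C:
  C → y C ,: FIRST = { 'y' }
  C → e e: FIRST = { 'e' }
  C → ,: FIRST = { ',' }

All alternatives of each non-terminal have pairwise disjoint FIRST sets.

Answer: No FIRST/FIRST conflicts.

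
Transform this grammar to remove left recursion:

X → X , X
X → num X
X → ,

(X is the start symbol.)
X is directly left-recursive. The standard transformation for
  A → A α₁ | ... | A α_m | β₁ | ... | β_n
is
  A  → β₁ A' | ... | β_n A'
  A' → α₁ A' | ... | α_m A' | ε

X → num X becomes X → num X X'
X → , becomes X → , X'
X → X , X becomes X' → , X X'
Add X' → ε

Resulting grammar:
X → num X X'
X → , X'
X' → , X X'
X' → ε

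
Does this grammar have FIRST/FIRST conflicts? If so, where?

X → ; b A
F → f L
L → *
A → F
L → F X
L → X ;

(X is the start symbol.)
No FIRST/FIRST conflicts.

FIRST sets of the non-terminals at (or reachable through a nullable prefix from) the front of some alternative:
  FIRST(F) = { 'f' }
  FIRST(X) = { ';' }

Productions for L:
  L → *: FIRST = { '*' }
  L → F X: FIRST = { 'f' }
  L → X ;: FIRST = { ';' }
X, F, A have only one production, so no FIRST/FIRST conflict is possible there.

All alternatives of each non-terminal have pairwise disjoint FIRST sets.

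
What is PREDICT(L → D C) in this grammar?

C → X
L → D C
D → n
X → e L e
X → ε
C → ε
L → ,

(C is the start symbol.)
PREDICT(L → D C) = (FIRST(RHS) \ {ε}) ∪ (FOLLOW(L) if ε ∈ FIRST(RHS), i.e. RHS ⇒* ε)
FIRST(D) = { 'n' }
FIRST(D C) = { 'n' }
ε ∉ FIRST(D C), so FOLLOW(L) is not added.
PREDICT(L → D C) = { 'n' }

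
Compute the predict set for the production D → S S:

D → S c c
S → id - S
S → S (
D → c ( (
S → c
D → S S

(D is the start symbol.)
{ 'c', 'id' }

PREDICT(D → S S) = (FIRST(RHS) \ {ε}) ∪ (FOLLOW(D) if ε ∈ FIRST(RHS), i.e. RHS ⇒* ε)
FIRST(S) = { 'c', 'id' }
FIRST(S S) = { 'c', 'id' }
ε ∉ FIRST(S S), so FOLLOW(D) is not added.
PREDICT(D → S S) = { 'c', 'id' }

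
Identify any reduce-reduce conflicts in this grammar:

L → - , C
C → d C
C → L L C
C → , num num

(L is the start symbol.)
No reduce-reduce conflicts

Augment with L' → L and build the canonical LR(0) collection (I0 = CLOSURE({[L' → . L]}), then GOTO on every symbol after a dot until no new states appear). It has 13 states:
  I0: { [L → . - , C], [L' → . L] }  — shift
  I1: { [L → - . , C] }  — shift
  I2: { [L' → L .] }  — accept
  I3: { [C → . , num num], [C → . L L C], [C → . d C], [L → - , . C], [L → . - , C] }  — shift
  I4: { [C → , . num num] }  — shift
  I5: { [L → - , C .] }  — reduce
  I6: { [C → L . L C], [L → . - , C] }  — shift
  I7: { [C → . , num num], [C → . L L C], [C → . d C], [C → d . C], [L → . - , C] }  — shift
  I8: { [C → d C .] }  — reduce
  I9: { [C → . , num num], [C → . L L C], [C → . d C], [C → L L . C], [L → . - , C] }  — shift
  I10: { [C → L L C .] }  — reduce
  I11: { [C → , num . num] }  — shift
  I12: { [C → , num num .] }  — reduce

No state contains more than one complete item.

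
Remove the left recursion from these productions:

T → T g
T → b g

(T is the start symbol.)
T is directly left-recursive. The standard transformation for
  A → A α₁ | ... | A α_m | β₁ | ... | β_n
is
  A  → β₁ A' | ... | β_n A'
  A' → α₁ A' | ... | α_m A' | ε

T → b g becomes T → b g T'
T → T g becomes T' → g T'
Add T' → ε

Resulting grammar:
T → b g T'
T' → g T'
T' → ε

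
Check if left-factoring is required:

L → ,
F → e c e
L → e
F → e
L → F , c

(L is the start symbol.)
Left-factoring is needed when two productions for the same non-terminal
share a common prefix on the right-hand side.

Productions for L:
  L → ,
  L → e
  L → F , c
Productions for F:
  F → e c e
  F → e

Found common prefix 'e' in productions for F

Answer: Yes, F has productions with common prefix 'e'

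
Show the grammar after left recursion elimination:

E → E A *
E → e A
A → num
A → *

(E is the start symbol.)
E → e A E'
E' → A * E'
E' → ε
A → num
A → *

E is directly left-recursive. The standard transformation for
  A → A α₁ | ... | A α_m | β₁ | ... | β_n
is
  A  → β₁ A' | ... | β_n A'
  A' → α₁ A' | ... | α_m A' | ε

E → e A becomes E → e A E'
E → E A * becomes E' → A * E'
Add E' → ε

Productions for other non-terminals are unchanged:
  A → num
  A → *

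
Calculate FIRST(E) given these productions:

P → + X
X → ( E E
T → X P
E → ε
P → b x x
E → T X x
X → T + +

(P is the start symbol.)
{ '(', ε }

FIRST sets of the other non-terminals involved (by the same procedure, iterated to a fixed point):
  FIRST(T) = { '(' }

From E → ε:
  - ε-production, so ε ∈ FIRST(E)
From E → T X x:
  - T is a non-terminal: add FIRST(T) \ {ε} = { '(' }
    T is not nullable, so stop

Collecting: FIRST(E) = { '(', ε }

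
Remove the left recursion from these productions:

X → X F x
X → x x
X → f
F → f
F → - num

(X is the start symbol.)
X → x x X'
X → f X'
X' → F x X'
X' → ε
F → f
F → - num

X is directly left-recursive. The standard transformation for
  A → A α₁ | ... | A α_m | β₁ | ... | β_n
is
  A  → β₁ A' | ... | β_n A'
  A' → α₁ A' | ... | α_m A' | ε

X → x x becomes X → x x X'
X → f becomes X → f X'
X → X F x becomes X' → F x X'
Add X' → ε

Productions for other non-terminals are unchanged:
  F → f
  F → - num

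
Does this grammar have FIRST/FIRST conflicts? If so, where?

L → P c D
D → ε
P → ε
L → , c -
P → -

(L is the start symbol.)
FIRST sets of the non-terminals at (or reachable through a nullable prefix from) the front of some alternative:
  FIRST(P) = { '-', ε }

Productions for L:
  L → P c D: FIRST = { '-', 'c' }
  L → , c -: FIRST = { ',' }
Productions for P:
  P → ε: FIRST = { ε }
  P → -: FIRST = { '-' }
D has only one production, so no FIRST/FIRST conflict is possible there.

All alternatives of each non-terminal have pairwise disjoint FIRST sets.

Answer: No FIRST/FIRST conflicts.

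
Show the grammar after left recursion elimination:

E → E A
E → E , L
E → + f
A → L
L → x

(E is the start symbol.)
E is directly left-recursive. The standard transformation for
  A → A α₁ | ... | A α_m | β₁ | ... | β_n
is
  A  → β₁ A' | ... | β_n A'
  A' → α₁ A' | ... | α_m A' | ε

E → + f becomes E → + f E'
E → E A becomes E' → A E'
E → E , L becomes E' → , L E'
Add E' → ε

Productions for other non-terminals are unchanged:
  A → L
  L → x

Resulting grammar:
E → + f E'
E' → A E'
E' → , L E'
E' → ε
A → L
L → x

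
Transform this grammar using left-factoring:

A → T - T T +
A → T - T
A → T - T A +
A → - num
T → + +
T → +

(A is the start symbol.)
A → T - T A'
A' → T +
A' → ε
A' → A +
A → - num
T → + T'
T' → +
T' → ε

Left-factoring transforms A → αβ₁ | αβ₂ into A → αA' and A' → β₁ | β₂
(α is the longest common prefix among the alternatives). Repeat until
no nonterminal has two alternatives with a common prefix.

Round 1: A has alternatives sharing prefix 'T - T'. Introduce A': A → T - T A'
  Add: A' → T +
  Add: A' → ε
  Add: A' → A +

Round 2: T has alternatives sharing prefix '+'. Introduce T': T → + T'
  Add: T' → +
  Add: T' → ε

No remaining common prefixes — done.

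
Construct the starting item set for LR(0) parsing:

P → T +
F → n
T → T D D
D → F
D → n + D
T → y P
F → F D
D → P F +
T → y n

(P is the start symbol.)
First, augment the grammar with P' → P
I₀ = CLOSURE({ [P' → . P] }):
  [P' → . P] has the dot before P: add [P → . T +]
  [P → . T +] has the dot before T: add [T → . T D D], [T → . y P], [T → . y n]
No further items can be added.

I₀ = { [P → . T +], [P' → . P], [T → . T D D], [T → . y P], [T → . y n] }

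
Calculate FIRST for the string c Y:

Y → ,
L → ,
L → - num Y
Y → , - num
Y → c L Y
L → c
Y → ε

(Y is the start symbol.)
{ 'c' }

To compute FIRST(c Y), process the symbols left to right:
Symbol c is a terminal. Add 'c' and stop.
FIRST(c Y) = { 'c' }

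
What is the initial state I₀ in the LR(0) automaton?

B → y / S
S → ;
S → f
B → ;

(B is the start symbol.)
{ [B → . ;], [B → . y / S], [B' → . B] }

First, augment the grammar with B' → B
I₀ = CLOSURE({ [B' → . B] }):
  [B' → . B] has the dot before B: add [B → . y / S], [B → . ;]
No further items can be added.

I₀ = { [B → . ;], [B → . y / S], [B' → . B] }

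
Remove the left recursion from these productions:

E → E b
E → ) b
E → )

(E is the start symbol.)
E is directly left-recursive. The standard transformation for
  A → A α₁ | ... | A α_m | β₁ | ... | β_n
is
  A  → β₁ A' | ... | β_n A'
  A' → α₁ A' | ... | α_m A' | ε

E → ) b becomes E → ) b E'
E → ) becomes E → ) E'
E → E b becomes E' → b E'
Add E' → ε

Resulting grammar:
E → ) b E'
E → ) E'
E' → b E'
E' → ε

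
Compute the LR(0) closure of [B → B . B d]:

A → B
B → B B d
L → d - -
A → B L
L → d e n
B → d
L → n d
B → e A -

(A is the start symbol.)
{ [B → . B B d], [B → . d], [B → . e A -], [B → B . B d] }

To compute CLOSURE, for each item [A → α.Bβ] where B is a non-terminal, add [B → .γ] for all productions B → γ; repeat for the newly added items until nothing changes.

Start with: [B → B . B d]
  [B → B . B d] has the dot before B: add [B → . B B d], [B → . d], [B → . e A -]
No further items can be added.

CLOSURE = { [B → . B B d], [B → . d], [B → . e A -], [B → B . B d] }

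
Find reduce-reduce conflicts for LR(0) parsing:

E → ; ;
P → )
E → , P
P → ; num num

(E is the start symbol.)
No reduce-reduce conflicts

A reduce-reduce conflict occurs when an LR(0) state has two complete items [A → α .] and [B → β .] — both call for a reduction, and with no lookahead the parser cannot choose between them.

Augment with E' → E and build the canonical LR(0) collection (I0 = CLOSURE({[E' → . E]}), then GOTO on every symbol after a dot until no new states appear). It has 10 states:
  I0: { [E → . , P], [E → . ; ;], [E' → . E] }  — shift
  I1: { [E → , . P], [P → . )], [P → . ; num num] }  — shift
  I2: { [E → ; . ;] }  — shift
  I3: { [E' → E .] }  — accept
  I4: { [E → ; ; .] }  — reduce
  I5: { [P → ) .] }  — reduce
  I6: { [P → ; . num num] }  — shift
  I7: { [E → , P .] }  — reduce
  I8: { [P → ; num . num] }  — shift
  I9: { [P → ; num num .] }  — reduce

No state contains more than one complete item.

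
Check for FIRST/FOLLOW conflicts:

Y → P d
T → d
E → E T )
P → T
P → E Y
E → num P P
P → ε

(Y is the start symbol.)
Yes. P → T with FOLLOW(P) on { 'd' }; P → E Y with FOLLOW(P) on { 'num' }

Nullable non-terminals: P.
FIRST sets used below: FIRST(T) = { 'd' }, FIRST(E) = { 'num' }

P: nullable alternative(s) P → ε; FOLLOW(P) = { 'd', 'num' }
  P → T: FIRST \ {ε} = { 'd' } — overlaps FOLLOW(P) on { 'd' }: CONFLICT
  P → E Y: FIRST \ {ε} = { 'num' } — overlaps FOLLOW(P) on { 'num' }: CONFLICT
  P → ε: FIRST \ {ε} = { } — this is the only nullable alternative, skip

E, T, Y have no nullable alternative, so no FIRST/FOLLOW check is needed there.

So the grammar has 2 FIRST/FOLLOW conflicts (marked CONFLICT above).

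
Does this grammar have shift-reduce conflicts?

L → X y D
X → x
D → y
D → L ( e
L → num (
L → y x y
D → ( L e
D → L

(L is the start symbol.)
Yes — I12: [D → L .] vs [D → L . ( e]; I13: [D → y .] vs [L → y . x y]

A shift-reduce conflict occurs when an LR(0) state has both:
  - a complete (reduce) item [A → α .] (dot at the end), and
  - a shift item [B → β . c γ] (dot before a terminal).

Augment with L' → L and build the canonical LR(0) collection (I0 = CLOSURE({[L' → . L]}), then GOTO on every symbol after a dot until no new states appear). It has 18 states:
  I0: { [L → . X y D], [L → . num (], [L → . y x y], [L' → . L], [X → . x] }  — shift
  I1: { [L' → L .] }  — accept
  I2: { [L → X . y D] }  — shift
  I3: { [L → num . (] }  — shift
  I4: { [X → x .] }  — reduce
  I5: { [L → y . x y] }  — shift
  I6: { [L → y x . y] }  — shift
  I7: { [L → y x y .] }  — reduce
  I8: { [L → num ( .] }  — reduce
  I9: { [D → . ( L e], [D → . L ( e], [D → . L], [D → . y], [L → . X y D], [L → . num (], [L → . y x y], [L → X y . D], [X → . x] }  — shift
  I10: { [D → ( . L e], [L → . X y D], [L → . num (], [L → . y x y], [X → . x] }  — shift
  I11: { [L → X y D .] }  — reduce
  I12: { [D → L . ( e], [D → L .] }  — shift, reduce
  I13: { [D → y .], [L → y . x y] }  — shift, reduce
  I14: { [D → L ( . e] }  — shift
  I15: { [D → L ( e .] }  — reduce
  I16: { [D → ( L . e] }  — shift
  I17: { [D → ( L e .] }  — reduce

I12 contains reduce item [D → L .] and shift item [D → L . ( e] — shift-reduce conflict.
I13 contains reduce item [D → y .] and shift item [L → y . x y] — shift-reduce conflict.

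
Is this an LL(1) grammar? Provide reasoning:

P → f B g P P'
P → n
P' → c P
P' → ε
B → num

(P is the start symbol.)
Relevant sets:
  FOLLOW(P') = { $, 'c' }

For P:
  PREDICT(P → f B g P P') = { 'f' }
  PREDICT(P → n) = { 'n' }
For P':
  PREDICT(P' → c P) = { 'c' }
  PREDICT(P' → ε) = { $, 'c' }
B has a single production, so nothing to check there.

Conflict found: Predict set conflict for P': { 'c' }
The grammar is NOT LL(1).

Answer: No. Predict set conflict for P': { 'c' }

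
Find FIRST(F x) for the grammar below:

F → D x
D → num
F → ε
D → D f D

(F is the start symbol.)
{ 'num', 'x' }

FIRST sets of the non-terminals involved (from the grammar, by fixed-point iteration):
  FIRST(F) = { 'num', ε }

To compute FIRST(F x), process the symbols left to right:
Symbol F is a non-terminal. Add FIRST(F) \ {ε} = { 'num' }
F is nullable (ε ∈ FIRST(F)), continue to the next symbol.
Symbol x is a terminal. Add 'x' and stop.
FIRST(F x) = { 'num', 'x' }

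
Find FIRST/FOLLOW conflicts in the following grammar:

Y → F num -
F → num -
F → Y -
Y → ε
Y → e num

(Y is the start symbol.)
Yes. Y → F num '-' with FOLLOW(Y) on { '-' }

Nullable non-terminals: Y.
FIRST sets used below: FIRST(F) = { '-', 'e', 'num' }

Y: nullable alternative(s) Y → ε; FOLLOW(Y) = { $, '-' }
  Y → F num -: FIRST \ {ε} = { '-', 'e', 'num' } — overlaps FOLLOW(Y) on { '-' }: CONFLICT
  Y → ε: FIRST \ {ε} = { } — this is the only nullable alternative, skip
  Y → e num: FIRST \ {ε} = { 'e' } — disjoint from FOLLOW(Y)

F has no nullable alternative, so no FIRST/FOLLOW check is needed there.

So the grammar has 1 FIRST/FOLLOW conflict (marked CONFLICT above).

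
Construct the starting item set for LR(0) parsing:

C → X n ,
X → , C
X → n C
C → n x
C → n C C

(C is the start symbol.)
{ [C → . X n ,], [C → . n C C], [C → . n x], [C' → . C], [X → . , C], [X → . n C] }

First, augment the grammar with C' → C
I₀ = CLOSURE({ [C' → . C] }):
  [C' → . C] has the dot before C: add [C → . X n ,], [C → . n x], [C → . n C C]
  [C → . X n ,] has the dot before X: add [X → . , C], [X → . n C]
No further items can be added.

I₀ = { [C → . X n ,], [C → . n C C], [C → . n x], [C' → . C], [X → . , C], [X → . n C] }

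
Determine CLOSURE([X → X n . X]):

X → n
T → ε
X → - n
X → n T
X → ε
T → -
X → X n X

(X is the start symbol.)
{ [X → . - n], [X → . X n X], [X → . n T], [X → . n], [X → .], [X → X n . X] }

Start with: [X → X n . X]
  [X → X n . X] has the dot before X: add [X → . n], [X → . - n], [X → . n T], [X → .], [X → . X n X]
No further items can be added.

CLOSURE = { [X → . - n], [X → . X n X], [X → . n T], [X → . n], [X → .], [X → X n . X] }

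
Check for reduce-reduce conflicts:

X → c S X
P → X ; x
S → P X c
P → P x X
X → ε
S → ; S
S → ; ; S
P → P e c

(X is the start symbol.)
Yes — I18: [S → ; ; S .] vs [S → ; S .]

Augment with X' → X and build the canonical LR(0) collection (I0 = CLOSURE({[X' → . X]}), then GOTO on every symbol after a dot until no new states appear). It has 19 states:
  I0: { [X → . c S X], [X → .], [X' → . X] }  — shift, reduce
  I1: { [X' → X .] }  — accept
  I2: { [P → . P e c], [P → . P x X], [P → . X ; x], [S → . ; ; S], [S → . ; S], [S → . P X c], [X → . c S X], [X → .], [X → c . S X] }  — shift, reduce
  I3: { [P → . P e c], [P → . P x X], [P → . X ; x], [S → . ; ; S], [S → . ; S], [S → . P X c], [S → ; . ; S], [S → ; . S], [X → . c S X], [X → .] }  — shift, reduce
  I4: { [P → P . e c], [P → P . x X], [S → P . X c], [X → . c S X], [X → .] }  — shift, reduce
  I5: { [X → . c S X], [X → .], [X → c S . X] }  — shift, reduce
  I6: { [P → X . ; x] }  — shift
  I7: { [P → X ; . x] }  — shift
  I8: { [P → X ; x .] }  — reduce
  I9: { [X → c S X .] }  — reduce
  I10: { [S → P X . c] }  — shift
  I11: { [P → P e . c] }  — shift
  I12: { [P → P x . X], [X → . c S X], [X → .] }  — shift, reduce
  I13: { [P → P x X .] }  — reduce
  I14: { [P → P e c .] }  — reduce
  I15: { [S → P X c .] }  — reduce
  I16: { [P → . P e c], [P → . P x X], [P → . X ; x], [S → . ; ; S], [S → . ; S], [S → . P X c], [S → ; . ; S], [S → ; . S], [S → ; ; . S], [X → . c S X], [X → .] }  — shift, reduce
  I17: { [S → ; S .] }  — reduce
  I18: { [S → ; ; S .], [S → ; S .] }  — 2 reduces

I18 contains complete items [S → ; ; S .], [S → ; S .] — reduce-reduce conflict.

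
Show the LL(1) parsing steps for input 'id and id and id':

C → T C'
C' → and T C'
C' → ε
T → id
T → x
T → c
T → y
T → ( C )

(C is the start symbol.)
LL(1) parsing maintains a stack (initially the start symbol over $) and the input. At each step: if the stack top is a terminal, match it against the current input token; if it is a non-terminal N, replace it with the RHS of M[N, lookahead] (the unique production whose predict set contains the lookahead).

Stack is shown with the top on the left.

Stack       Input               Action
--------------------------------------
C $         id and id and id $  output C → T C'
T C' $      id and id and id $  output T → id
id C' $     id and id and id $  match 'id'
C' $        and id and id $     output C' → and T C'
and T C' $  and id and id $     match 'and'
T C' $      id and id $         output T → id
id C' $     id and id $         match 'id'
C' $        and id $            output C' → and T C'
and T C' $  and id $            match 'and'
T C' $      id $                output T → id
id C' $     id $                match 'id'
C' $        $                   output C' → ε
$           $                   accept

The string is accepted.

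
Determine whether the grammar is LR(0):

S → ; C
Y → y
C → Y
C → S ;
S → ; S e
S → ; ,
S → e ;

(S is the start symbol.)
Yes, the grammar is LR(0)

A grammar is LR(0) if no state in the canonical LR(0) collection has:
  - both a shift item (dot before a terminal) and a complete item (shift-reduce conflict), or
  - two or more complete items (reduce-reduce conflict; the accept item [S' → S .] counts as a complete item here).

Augment with S' → S and build the canonical LR(0) collection (I0 = CLOSURE({[S' → . S]}), then GOTO on every symbol after a dot until no new states appear). It has 12 states:
  I0: { [S → . ; ,], [S → . ; C], [S → . ; S e], [S → . e ;], [S' → . S] }  — shift
  I1: { [C → . S ;], [C → . Y], [S → . ; ,], [S → . ; C], [S → . ; S e], [S → . e ;], [S → ; . ,], [S → ; . C], [S → ; . S e], [Y → . y] }  — shift
  I2: { [S' → S .] }  — accept
  I3: { [S → e . ;] }  — shift
  I4: { [S → e ; .] }  — reduce
  I5: { [S → ; , .] }  — reduce
  I6: { [S → ; C .] }  — reduce
  I7: { [C → S . ;], [S → ; S . e] }  — shift
  I8: { [C → Y .] }  — reduce
  I9: { [Y → y .] }  — reduce
  I10: { [C → S ; .] }  — reduce
  I11: { [S → ; S e .] }  — reduce

Every state is either a pure shift/goto state or contains exactly one complete item and nothing to shift — no conflicts. The grammar is LR(0).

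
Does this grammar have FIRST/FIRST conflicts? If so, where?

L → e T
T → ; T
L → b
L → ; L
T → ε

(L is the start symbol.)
No FIRST/FIRST conflicts.

Productions for L:
  L → e T: FIRST = { 'e' }
  L → b: FIRST = { 'b' }
  L → ; L: FIRST = { ';' }
Productions for T:
  T → ; T: FIRST = { ';' }
  T → ε: FIRST = { ε }

All alternatives of each non-terminal have pairwise disjoint FIRST sets.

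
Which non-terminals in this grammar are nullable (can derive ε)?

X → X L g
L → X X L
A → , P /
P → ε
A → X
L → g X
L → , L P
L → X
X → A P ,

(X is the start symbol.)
{ 'P' }

A non-terminal is nullable if it can derive ε (the empty string): either it has an ε-production, or it has a production whose right-hand side consists entirely of nullable non-terminals.

ε-productions: P → ε
So P is immediately nullable.
No further non-terminal can be added: every production for the remaining non-terminals contains a terminal or a non-nullable non-terminal.
Nullable = { 'P' }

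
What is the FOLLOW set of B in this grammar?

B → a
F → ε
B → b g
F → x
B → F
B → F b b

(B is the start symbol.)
B is the start symbol, so $ ∈ FOLLOW(B).
B does not occur on any right-hand side.

Taking the union: FOLLOW(B) = { $ }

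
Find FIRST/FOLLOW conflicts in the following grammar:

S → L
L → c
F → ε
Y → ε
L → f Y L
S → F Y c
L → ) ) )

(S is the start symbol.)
A FIRST/FOLLOW conflict occurs when a non-terminal N has a nullable alternative N → β (β ⇒* ε) and another alternative N → α with FIRST(α) ∩ FOLLOW(N) ≠ ∅: on such a lookahead the parser cannot decide between expanding α and letting N vanish via β.

Nullable non-terminals: F, Y.
F has a nullable alternative but only one production, so nothing to check.
Y has a nullable alternative but only one production, so nothing to check.

L, S have no nullable alternative, so no FIRST/FOLLOW check is needed there.

No FIRST/FOLLOW conflicts found.

Answer: No FIRST/FOLLOW conflicts.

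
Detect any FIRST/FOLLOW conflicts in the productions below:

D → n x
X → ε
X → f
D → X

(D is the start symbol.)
No FIRST/FOLLOW conflicts.

Nullable non-terminals: D, X.
FIRST sets used below: FIRST(X) = { 'f', ε }

D: nullable alternative(s) D → X; FOLLOW(D) = { $ }
  D → n x: FIRST \ {ε} = { 'n' } — disjoint from FOLLOW(D)
  D → X: FIRST \ {ε} = { 'f' } — this is the only nullable alternative, skip

X: nullable alternative(s) X → ε; FOLLOW(X) = { $ }
  X → ε: FIRST \ {ε} = { } — this is the only nullable alternative, skip
  X → f: FIRST \ {ε} = { 'f' } — disjoint from FOLLOW(X)

No FIRST/FOLLOW conflicts found.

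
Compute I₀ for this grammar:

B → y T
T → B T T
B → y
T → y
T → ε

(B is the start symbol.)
{ [B → . y T], [B → . y], [B' → . B] }

First, augment the grammar with B' → B
I₀ = CLOSURE({ [B' → . B] }):
  [B' → . B] has the dot before B: add [B → . y T], [B → . y]
No further items can be added.

I₀ = { [B → . y T], [B → . y], [B' → . B] }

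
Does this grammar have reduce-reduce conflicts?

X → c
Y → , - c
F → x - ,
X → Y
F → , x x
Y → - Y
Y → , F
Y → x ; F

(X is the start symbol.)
No reduce-reduce conflicts

A reduce-reduce conflict occurs when an LR(0) state has two complete items [A → α .] and [B → β .] — both call for a reduction, and with no lookahead the parser cannot choose between them.

Augment with X' → X and build the canonical LR(0) collection (I0 = CLOSURE({[X' → . X]}), then GOTO on every symbol after a dot until no new states appear). It has 19 states:
  I0: { [X → . Y], [X → . c], [X' → . X], [Y → . , - c], [Y → . , F], [Y → . - Y], [Y → . x ; F] }  — shift
  I1: { [F → . , x x], [F → . x - ,], [Y → , . - c], [Y → , . F] }  — shift
  I2: { [Y → - . Y], [Y → . , - c], [Y → . , F], [Y → . - Y], [Y → . x ; F] }  — shift
  I3: { [X' → X .] }  — accept
  I4: { [X → Y .] }  — reduce
  I5: { [X → c .] }  — reduce
  I6: { [Y → x . ; F] }  — shift
  I7: { [F → . , x x], [F → . x - ,], [Y → x ; . F] }  — shift
  I8: { [F → , . x x] }  — shift
  I9: { [Y → x ; F .] }  — reduce
  I10: { [F → x . - ,] }  — shift
  I11: { [F → x - . ,] }  — shift
  I12: { [F → x - , .] }  — reduce
  I13: { [F → , x . x] }  — shift
  I14: { [F → , x x .] }  — reduce
  I15: { [Y → - Y .] }  — reduce
  I16: { [Y → , - . c] }  — shift
  I17: { [Y → , F .] }  — reduce
  I18: { [Y → , - c .] }  — reduce

No state contains more than one complete item.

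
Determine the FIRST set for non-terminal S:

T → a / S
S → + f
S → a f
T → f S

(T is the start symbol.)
To compute FIRST(S), examine every production with S on the left-hand side, reading each right-hand side left to right until a non-nullable symbol is reached.

From S → + f:
  - '+' is a terminal: add '+' and stop
From S → a f:
  - a is a terminal: add 'a' and stop

Collecting: FIRST(S) = { '+', 'a' }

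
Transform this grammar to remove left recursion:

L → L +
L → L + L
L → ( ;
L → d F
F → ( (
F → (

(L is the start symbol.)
L → ( ; L'
L → d F L'
L' → + L'
L' → + L L'
L' → ε
F → ( (
F → (

L is directly left-recursive. The standard transformation for
  A → A α₁ | ... | A α_m | β₁ | ... | β_n
is
  A  → β₁ A' | ... | β_n A'
  A' → α₁ A' | ... | α_m A' | ε

L → ( ; becomes L → ( ; L'
L → d F becomes L → d F L'
L → L + becomes L' → + L'
L → L + L becomes L' → + L L'
Add L' → ε

Productions for other non-terminals are unchanged:
  F → ( (
  F → (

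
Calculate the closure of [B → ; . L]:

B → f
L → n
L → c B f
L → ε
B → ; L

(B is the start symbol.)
{ [B → ; . L], [L → . c B f], [L → . n], [L → .] }

To compute CLOSURE, for each item [A → α.Bβ] where B is a non-terminal, add [B → .γ] for all productions B → γ; repeat for the newly added items until nothing changes.

Start with: [B → ; . L]
  [B → ; . L] has the dot before L: add [L → . n], [L → . c B f], [L → .]
No further items can be added.

CLOSURE = { [B → ; . L], [L → . c B f], [L → . n], [L → .] }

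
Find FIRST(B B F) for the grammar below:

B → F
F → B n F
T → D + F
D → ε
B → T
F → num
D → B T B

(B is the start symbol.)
{ '+', 'num' }

FIRST sets of the non-terminals involved (from the grammar, by fixed-point iteration):
  FIRST(B) = { '+', 'num' }

To compute FIRST(B B F), process the symbols left to right:
Symbol B is a non-terminal. Add FIRST(B) \ {ε} = { '+', 'num' }
B is not nullable (ε ∉ FIRST(B)), so stop here.
FIRST(B B F) = { '+', 'num' }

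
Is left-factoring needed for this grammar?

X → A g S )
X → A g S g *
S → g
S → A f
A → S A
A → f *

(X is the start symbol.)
Left-factoring is needed when two productions for the same non-terminal
share a common prefix on the right-hand side.

Productions for X:
  X → A g S )
  X → A g S g *
Productions for S:
  S → g
  S → A f
Productions for A:
  A → S A
  A → f *

Found common prefix 'A g S' in productions for X

Answer: Yes, X has productions with common prefix 'A g S'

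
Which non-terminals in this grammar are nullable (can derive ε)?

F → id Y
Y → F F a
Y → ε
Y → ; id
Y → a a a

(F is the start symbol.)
{ 'Y' }

A non-terminal is nullable if it can derive ε (the empty string): either it has an ε-production, or it has a production whose right-hand side consists entirely of nullable non-terminals.

ε-productions: Y → ε
So Y is immediately nullable.
No further non-terminal can be added: every production for the remaining non-terminals contains a terminal or a non-nullable non-terminal.
Nullable = { 'Y' }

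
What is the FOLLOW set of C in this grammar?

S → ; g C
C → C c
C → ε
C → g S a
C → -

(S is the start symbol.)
In S → ; g C: C is at the end, add FOLLOW(S)
In C → C c: C is followed by c, add FIRST(c) \ {ε} = { 'c' }

The FOLLOW sets referred to above (computed the same way, to a fixed point):
  FOLLOW(S) = { $, 'a' }

Taking the union: FOLLOW(C) = { $, 'a', 'c' }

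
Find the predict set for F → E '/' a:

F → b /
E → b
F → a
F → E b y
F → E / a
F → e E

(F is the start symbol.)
PREDICT(F → E '/' a) = (FIRST(RHS) \ {ε}) ∪ (FOLLOW(F) if ε ∈ FIRST(RHS), i.e. RHS ⇒* ε)
FIRST(E) = { 'b' }
FIRST(E '/' a) = { 'b' }
ε ∉ FIRST(E '/' a), so FOLLOW(F) is not added.
PREDICT(F → E '/' a) = { 'b' }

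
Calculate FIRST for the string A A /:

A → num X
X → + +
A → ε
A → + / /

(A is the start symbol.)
FIRST sets of the non-terminals involved (from the grammar, by fixed-point iteration):
  FIRST(A) = { '+', 'num', ε }

To compute FIRST(A A /), process the symbols left to right:
Symbol A is a non-terminal. Add FIRST(A) \ {ε} = { '+', 'num' }
A is nullable (ε ∈ FIRST(A)), continue to the next symbol.
Symbol A is a non-terminal. Add FIRST(A) \ {ε} = { '+', 'num' }
A is nullable (ε ∈ FIRST(A)), continue to the next symbol.
Symbol / is a terminal. Add '/' and stop.
FIRST(A A /) = { '+', '/', 'num' }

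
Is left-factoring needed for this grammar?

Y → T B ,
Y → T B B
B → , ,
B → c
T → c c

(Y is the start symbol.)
Yes, Y has productions with common prefix 'T B'

Left-factoring is needed when two productions for the same non-terminal
share a common prefix on the right-hand side.

Productions for Y:
  Y → T B ,
  Y → T B B
Productions for B:
  B → , ,
  B → c

Found common prefix 'T B' in productions for Y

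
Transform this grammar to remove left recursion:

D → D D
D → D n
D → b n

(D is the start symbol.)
D is directly left-recursive. The standard transformation for
  A → A α₁ | ... | A α_m | β₁ | ... | β_n
is
  A  → β₁ A' | ... | β_n A'
  A' → α₁ A' | ... | α_m A' | ε

D → b n becomes D → b n D'
D → D D becomes D' → D D'
D → D n becomes D' → n D'
Add D' → ε

Resulting grammar:
D → b n D'
D' → D D'
D' → n D'
D' → ε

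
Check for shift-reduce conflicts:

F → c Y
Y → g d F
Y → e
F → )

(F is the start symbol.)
Augment with F' → F and build the canonical LR(0) collection (I0 = CLOSURE({[F' → . F]}), then GOTO on every symbol after a dot until no new states appear). It has 9 states:
  I0: { [F → . )], [F → . c Y], [F' → . F] }  — shift
  I1: { [F → ) .] }  — reduce
  I2: { [F' → F .] }  — accept
  I3: { [F → c . Y], [Y → . e], [Y → . g d F] }  — shift
  I4: { [F → c Y .] }  — reduce
  I5: { [Y → e .] }  — reduce
  I6: { [Y → g . d F] }  — shift
  I7: { [F → . )], [F → . c Y], [Y → g d . F] }  — shift
  I8: { [Y → g d F .] }  — reduce

No state contains both a complete item and a shift item.

Answer: No shift-reduce conflicts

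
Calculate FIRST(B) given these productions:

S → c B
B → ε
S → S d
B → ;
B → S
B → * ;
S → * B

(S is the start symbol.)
FIRST sets of the other non-terminals involved (by the same procedure, iterated to a fixed point):
  FIRST(S) = { '*', 'c' }

From B → ε:
  - ε-production, so ε ∈ FIRST(B)
From B → ;:
  - ';' is a terminal: add ';' and stop
From B → S:
  - S is a non-terminal: add FIRST(S) \ {ε} = { '*', 'c' }
    S is not nullable, so stop
From B → * ;:
  - '*' is a terminal: add '*' and stop

Collecting: FIRST(B) = { '*', ';', 'c', ε }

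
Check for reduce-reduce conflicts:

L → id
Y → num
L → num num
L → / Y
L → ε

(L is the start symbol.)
A reduce-reduce conflict occurs when an LR(0) state has two complete items [A → α .] and [B → β .] — both call for a reduction, and with no lookahead the parser cannot choose between them.

Augment with L' → L and build the canonical LR(0) collection (I0 = CLOSURE({[L' → . L]}), then GOTO on every symbol after a dot until no new states appear). It has 8 states:
  I0: { [L → . / Y], [L → . id], [L → . num num], [L → .], [L' → . L] }  — shift, reduce
  I1: { [L → / . Y], [Y → . num] }  — shift
  I2: { [L' → L .] }  — accept
  I3: { [L → id .] }  — reduce
  I4: { [L → num . num] }  — shift
  I5: { [L → num num .] }  — reduce
  I6: { [L → / Y .] }  — reduce
  I7: { [Y → num .] }  — reduce

No state contains more than one complete item.

Answer: No reduce-reduce conflicts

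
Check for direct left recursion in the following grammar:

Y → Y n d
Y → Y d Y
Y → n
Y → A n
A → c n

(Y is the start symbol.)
Yes, Y is left-recursive

Y → Y n d: LEFT RECURSIVE (starts with Y)
Y → Y d Y: LEFT RECURSIVE (starts with Y)
Y → n: starts with n
Y → A n: starts with A
A → c n: starts with c

The grammar has direct left recursion on: Y.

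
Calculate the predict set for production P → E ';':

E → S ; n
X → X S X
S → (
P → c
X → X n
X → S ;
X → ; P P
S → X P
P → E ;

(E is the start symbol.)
{ '(', ';' }

PREDICT(P → E ';') = (FIRST(RHS) \ {ε}) ∪ (FOLLOW(P) if ε ∈ FIRST(RHS), i.e. RHS ⇒* ε)
FIRST(E) = { '(', ';' }
FIRST(E ';') = { '(', ';' }
ε ∉ FIRST(E ';'), so FOLLOW(P) is not added.
PREDICT(P → E ';') = { '(', ';' }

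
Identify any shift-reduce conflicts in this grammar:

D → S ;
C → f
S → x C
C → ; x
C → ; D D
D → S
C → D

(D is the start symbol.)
Yes — I2: [D → S .] vs [D → S . ;]; I9: [C → ; x .] vs [C → . ; D D]

A shift-reduce conflict occurs when an LR(0) state has both:
  - a complete (reduce) item [A → α .] (dot at the end), and
  - a shift item [B → β . c γ] (dot before a terminal).

Augment with D' → D and build the canonical LR(0) collection (I0 = CLOSURE({[D' → . D]}), then GOTO on every symbol after a dot until no new states appear). It has 12 states:
  I0: { [D → . S ;], [D → . S], [D' → . D], [S → . x C] }  — shift
  I1: { [D' → D .] }  — accept
  I2: { [D → S . ;], [D → S .] }  — shift, reduce
  I3: { [C → . ; D D], [C → . ; x], [C → . D], [C → . f], [D → . S ;], [D → . S], [S → . x C], [S → x . C] }  — shift
  I4: { [C → ; . D D], [C → ; . x], [D → . S ;], [D → . S], [S → . x C] }  — shift
  I5: { [S → x C .] }  — reduce
  I6: { [C → D .] }  — reduce
  I7: { [C → f .] }  — reduce
  I8: { [C → ; D . D], [D → . S ;], [D → . S], [S → . x C] }  — shift
  I9: { [C → . ; D D], [C → . ; x], [C → . D], [C → . f], [C → ; x .], [D → . S ;], [D → . S], [S → . x C], [S → x . C] }  — shift, reduce
  I10: { [C → ; D D .] }  — reduce
  I11: { [D → S ; .] }  — reduce

I2 contains reduce item [D → S .] and shift item [D → S . ;] — shift-reduce conflict.
I9 contains reduce item [C → ; x .] and shift items [C → . ; D D], [C → . ; x], [C → . f], [S → . x C] — shift-reduce conflict.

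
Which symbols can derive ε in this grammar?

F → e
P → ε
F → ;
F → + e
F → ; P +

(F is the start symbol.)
A non-terminal is nullable if it can derive ε (the empty string): either it has an ε-production, or it has a production whose right-hand side consists entirely of nullable non-terminals.

ε-productions: P → ε
So P is immediately nullable.
No further non-terminal can be added: every production for the remaining non-terminals contains a terminal or a non-nullable non-terminal.
Nullable = { 'P' }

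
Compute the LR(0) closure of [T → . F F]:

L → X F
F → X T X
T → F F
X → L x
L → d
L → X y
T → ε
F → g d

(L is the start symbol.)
{ [F → . X T X], [F → . g d], [L → . X F], [L → . X y], [L → . d], [T → . F F], [X → . L x] }

Start with: [T → . F F]
  [T → . F F] has the dot before F: add [F → . X T X], [F → . g d]
  [F → . X T X] has the dot before X: add [X → . L x]
  [X → . L x] has the dot before L: add [L → . X F], [L → . d], [L → . X y]
No further items can be added.

CLOSURE = { [F → . X T X], [F → . g d], [L → . X F], [L → . X y], [L → . d], [T → . F F], [X → . L x] }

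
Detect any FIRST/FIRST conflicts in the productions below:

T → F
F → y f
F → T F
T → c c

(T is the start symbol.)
Yes. T → F / T → c c on { 'c' }; F → y f / F → T F on { 'y' }

A FIRST/FIRST conflict occurs when two productions N → α and N → β for the same non-terminal have FIRST(α) ∩ FIRST(β) ≠ ∅ (with ε ∈ FIRST of a nullable right-hand side, so two nullable alternatives also conflict).

FIRST sets of the non-terminals at (or reachable through a nullable prefix from) the front of some alternative:
  FIRST(F) = { 'c', 'y' }
  FIRST(T) = { 'c', 'y' }

Productions for T:
  T → F: FIRST = { 'c', 'y' }
  T → c c: FIRST = { 'c' }
Productions for F:
  F → y f: FIRST = { 'y' }
  F → T F: FIRST = { 'c', 'y' }

Conflict for T: T → F and T → c c
  Overlap: { 'c' }
Conflict for F: F → y f and F → T F
  Overlap: { 'y' }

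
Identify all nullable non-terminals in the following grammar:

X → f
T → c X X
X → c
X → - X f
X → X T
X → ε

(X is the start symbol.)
ε-productions: X → ε
So X is immediately nullable.
No further non-terminal can be added: every production for the remaining non-terminals contains a terminal or a non-nullable non-terminal.
Nullable = { 'X' }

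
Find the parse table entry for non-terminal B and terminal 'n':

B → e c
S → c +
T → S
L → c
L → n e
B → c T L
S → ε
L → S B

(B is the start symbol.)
Empty (error entry)

To find M[B, 'n'], we find productions for B where 'n' is in the predict set (PREDICT(N → α) = (FIRST(α) \ {ε}) ∪ (FOLLOW(N) if α ⇒* ε)).

B → e c: PREDICT = { 'e' }
B → c T L: PREDICT = { 'c' }

M[B, 'n'] is empty (no production applies)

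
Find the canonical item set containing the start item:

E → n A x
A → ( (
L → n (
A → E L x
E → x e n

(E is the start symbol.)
{ [E → . n A x], [E → . x e n], [E' → . E] }

First, augment the grammar with E' → E
I₀ = CLOSURE({ [E' → . E] }):
  [E' → . E] has the dot before E: add [E → . n A x], [E → . x e n]
No further items can be added.

I₀ = { [E → . n A x], [E → . x e n], [E' → . E] }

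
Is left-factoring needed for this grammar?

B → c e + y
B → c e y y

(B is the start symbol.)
Left-factoring is needed when two productions for the same non-terminal
share a common prefix on the right-hand side.

Productions for B:
  B → c e + y
  B → c e y y

Found common prefix 'c e' in productions for B

Answer: Yes, B has productions with common prefix 'c e'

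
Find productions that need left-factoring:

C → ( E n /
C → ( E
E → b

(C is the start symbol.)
Yes, C has productions with common prefix '( E'

Left-factoring is needed when two productions for the same non-terminal
share a common prefix on the right-hand side.

Productions for C:
  C → ( E n /
  C → ( E

Found common prefix '( E' in productions for C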